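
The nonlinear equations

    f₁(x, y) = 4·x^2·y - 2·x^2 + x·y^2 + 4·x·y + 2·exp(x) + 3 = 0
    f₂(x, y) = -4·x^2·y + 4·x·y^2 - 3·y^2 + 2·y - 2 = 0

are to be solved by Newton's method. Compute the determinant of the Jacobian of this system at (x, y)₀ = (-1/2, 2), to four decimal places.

-65.0482

J = [[8·x·y - 4·x + y^2 + 4·y + 2·exp(x), 4·x^2 + 2·x·y + 4·x], [-8·x·y + 4·y^2, -4·x^2 + 8·x·y - 6·y + 2]].
At the point, J = [[7.213061, -3.0000], [24.0000, -19.0000]].
det J = -65.0482.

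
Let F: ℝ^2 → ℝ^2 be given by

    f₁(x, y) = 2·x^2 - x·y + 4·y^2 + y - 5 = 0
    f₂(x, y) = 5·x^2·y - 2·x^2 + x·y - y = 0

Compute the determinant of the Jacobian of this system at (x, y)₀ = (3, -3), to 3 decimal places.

-2025.000

J = [[4·x - y, -x + 8·y + 1], [10·x·y - 4·x + y, 5·x^2 + x - 1]].
At the point, J = [[15.000, -26.000], [-105.000, 47.000]].
det J = -2025.000.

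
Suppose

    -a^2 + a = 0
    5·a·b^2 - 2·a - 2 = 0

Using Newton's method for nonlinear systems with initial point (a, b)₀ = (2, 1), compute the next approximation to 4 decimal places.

At (2, 1): F = (-2.0000, 4.0000).
Jacobian J = [[-2·a + 1, 0], [5·b^2 - 2, 10·a·b]].
At the point, J = [[-3.0000, 0.0000], [3.0000, 20.0000]] (det J = -60.0000).
Solving J·Δ = −F gives Δ = (-0.6667, -0.1000).
Then the next iterate is (a, b)₁ = (1.3333, 0.9000).

(1.3333, 0.9000)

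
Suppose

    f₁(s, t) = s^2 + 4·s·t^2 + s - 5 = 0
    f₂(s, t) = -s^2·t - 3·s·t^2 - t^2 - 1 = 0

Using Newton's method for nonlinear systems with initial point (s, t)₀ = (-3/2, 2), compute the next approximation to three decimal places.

(4.741, 4.463)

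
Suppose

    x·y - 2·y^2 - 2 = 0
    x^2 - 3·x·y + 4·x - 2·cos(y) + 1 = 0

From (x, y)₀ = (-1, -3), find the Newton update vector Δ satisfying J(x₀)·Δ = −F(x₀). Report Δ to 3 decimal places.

At (-1, -3): F = (-17.000, -9.02002).
Jacobian J = [[y, x - 4·y], [2·x - 3·y + 4, -3·x + 2·sin(y)]].
At the point, J = [[-3.000, 11.000], [11.000, 2.71776]] (det J = -129.15328).
Solving J·Δ = −F gives Δ = (0.411, 1.657).

(0.411, 1.657)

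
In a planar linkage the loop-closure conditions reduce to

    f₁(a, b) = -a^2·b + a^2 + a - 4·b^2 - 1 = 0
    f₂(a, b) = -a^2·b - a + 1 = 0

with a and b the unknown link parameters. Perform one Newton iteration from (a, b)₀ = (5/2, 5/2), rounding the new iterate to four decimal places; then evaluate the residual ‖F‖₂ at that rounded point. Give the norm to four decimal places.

10.1876

At (5/2, 5/2): F = (-32.8750, -17.1250).
Jacobian J = [[-2·a·b + 2·a + 1, -a^2 - 8·b], [-2·a·b - 1, -a^2]].
At the point, J = [[-6.5000, -26.2500], [-13.5000, -6.2500]] (det J = -313.7500).
Solving J·Δ = −F gives Δ = (-0.7779, -1.0598).
Then the next iterate is (a, b)₁ = (1.7221, 1.4402).
Re-evaluating at (1.7221, 1.4402): F = (-8.880074, -4.993198), so ‖F‖₂ = 10.1876.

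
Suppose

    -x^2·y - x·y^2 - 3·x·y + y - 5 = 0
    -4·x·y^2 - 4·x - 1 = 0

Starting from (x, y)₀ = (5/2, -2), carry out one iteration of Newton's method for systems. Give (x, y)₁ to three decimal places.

(1.842, -1.054)

At (5/2, -2): F = (10.500, -51.000).
Jacobian J = [[-2·x·y - y^2 - 3·y, -x^2 - 2·x·y - 3·x + 1], [-4·y^2 - 4, -8·x·y]].
At the point, J = [[12.000, -2.750], [-20.000, 40.000]] (det J = 425.000).
Solving J·Δ = −F gives Δ = (-0.658, 0.946).
Then the next iterate is (x, y)₁ = (1.842, -1.054).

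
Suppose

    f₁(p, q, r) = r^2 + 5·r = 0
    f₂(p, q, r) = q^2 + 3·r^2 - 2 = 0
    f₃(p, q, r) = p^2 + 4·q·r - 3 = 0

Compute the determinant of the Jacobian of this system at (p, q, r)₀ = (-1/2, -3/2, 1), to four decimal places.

J = [[0, 0, 2·r + 5], [0, 2·q, 6·r], [2·p, 4·r, 4·q]].
At the point, J = [[0.0000, 0.0000, 7.0000], [0.0000, -3.0000, 6.0000], [-1.0000, 4.0000, -6.0000]].
det J = -21.0000.

-21.0000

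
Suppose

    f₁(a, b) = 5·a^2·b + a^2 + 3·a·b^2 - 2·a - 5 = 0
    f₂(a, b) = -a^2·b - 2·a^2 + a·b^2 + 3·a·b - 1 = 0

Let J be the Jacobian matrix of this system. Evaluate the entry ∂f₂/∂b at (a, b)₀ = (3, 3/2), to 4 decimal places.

9.0000

∂f₂/∂b = -a^2 + 2·a·b + 3·a.
At (3, 3/2) this is 9.0000.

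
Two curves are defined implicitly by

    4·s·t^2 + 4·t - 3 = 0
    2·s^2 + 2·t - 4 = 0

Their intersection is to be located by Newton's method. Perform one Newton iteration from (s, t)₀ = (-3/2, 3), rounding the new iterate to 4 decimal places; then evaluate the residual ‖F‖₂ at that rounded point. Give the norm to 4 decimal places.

7.5199

At (-3/2, 3): F = (-45.0000, 6.5000).
Jacobian J = [[4·t^2, 8·s·t + 4], [4·s, 2]].
At the point, J = [[36.0000, -32.0000], [-6.0000, 2.0000]] (det J = -120.0000).
Solving J·Δ = −F gives Δ = (0.9833, -0.3000).
Then the next iterate is (s, t)₁ = (-0.5167, 2.7000).
Re-evaluating at (-0.5167, 2.7000): F = (-7.266972, 1.933958), so ‖F‖₂ = 7.5199.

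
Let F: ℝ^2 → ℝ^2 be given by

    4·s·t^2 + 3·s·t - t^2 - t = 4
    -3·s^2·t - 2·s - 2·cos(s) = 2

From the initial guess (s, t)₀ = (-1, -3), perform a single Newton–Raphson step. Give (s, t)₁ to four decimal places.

At (-1, -3): F = (-37.0000, 7.919395).
Jacobian J = [[4·t^2 + 3·t, 8·s·t + 3·s - 2·t - 1], [-6·s·t + 2·sin(s) - 2, -3·s^2]].
At the point, J = [[27.0000, 26.0000], [-21.682942, -3.0000]] (det J = 482.756491).
Solving J·Δ = −F gives Δ = (0.1966, 1.2189).
Then the next iterate is (s, t)₁ = (-0.8034, -1.7811).

(-0.8034, -1.7811)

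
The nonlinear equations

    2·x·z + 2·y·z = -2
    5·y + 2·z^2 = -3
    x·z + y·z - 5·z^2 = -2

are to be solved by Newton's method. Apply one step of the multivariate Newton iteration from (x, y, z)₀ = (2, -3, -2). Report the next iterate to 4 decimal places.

(0.7050, -0.6800, -1.0500)

At (2, -3, -2): F = (6.0000, -4.0000, -16.0000).
Jacobian J = [[2·z, 2·z, 2·x + 2·y], [0, 5, 4·z], [z, z, x + y - 10·z]].
At the point, J = [[-4.0000, -4.0000, -2.0000], [0.0000, 5.0000, -8.0000], [-2.0000, -2.0000, 19.0000]] (det J = -400.0000).
Solving J·Δ = −F gives Δ = (-1.2950, 2.3200, 0.9500).
Then the next iterate is (x, y, z)₁ = (0.7050, -0.6800, -1.0500).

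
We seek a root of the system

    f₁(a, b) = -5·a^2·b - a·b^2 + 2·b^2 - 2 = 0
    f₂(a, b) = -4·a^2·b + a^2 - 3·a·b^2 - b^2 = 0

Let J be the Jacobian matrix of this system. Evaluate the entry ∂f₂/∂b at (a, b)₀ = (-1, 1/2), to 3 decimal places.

-2.000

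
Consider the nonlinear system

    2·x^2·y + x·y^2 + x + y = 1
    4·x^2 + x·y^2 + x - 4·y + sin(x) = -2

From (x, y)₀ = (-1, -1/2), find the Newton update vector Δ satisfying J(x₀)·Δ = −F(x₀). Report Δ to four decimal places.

(0.8207, 0.2706)

At (-1, -1/2): F = (-3.7500, 5.908529).
Jacobian J = [[4·x·y + y^2 + 1, 2·x^2 + 2·x·y + 1], [8·x + y^2 + cos(x) + 1, 2·x·y - 4]].
At the point, J = [[3.2500, 4.0000], [-6.209698, -3.0000]] (det J = 15.088791).
Solving J·Δ = −F gives Δ = (0.8207, 0.2706).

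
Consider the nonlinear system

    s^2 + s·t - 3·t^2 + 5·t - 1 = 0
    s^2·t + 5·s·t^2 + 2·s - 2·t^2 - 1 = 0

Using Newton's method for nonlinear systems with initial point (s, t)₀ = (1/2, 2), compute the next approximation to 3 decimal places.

(0.424, 1.696)

At (1/2, 2): F = (-1.750, 2.500).
Jacobian J = [[2·s + t, s - 6·t + 5], [2·s·t + 5·t^2 + 2, s^2 + 10·s·t - 4·t]].
At the point, J = [[3.000, -6.500], [24.000, 2.250]] (det J = 162.750).
Solving J·Δ = −F gives Δ = (-0.076, -0.304).
Then the next iterate is (s, t)₁ = (0.424, 1.696).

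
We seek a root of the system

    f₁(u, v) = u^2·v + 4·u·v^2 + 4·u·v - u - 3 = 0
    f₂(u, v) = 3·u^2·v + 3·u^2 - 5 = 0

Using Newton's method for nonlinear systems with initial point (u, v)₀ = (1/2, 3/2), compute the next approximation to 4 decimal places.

At (1/2, 3/2): F = (4.3750, -3.1250).
Jacobian J = [[2·u·v + 4·v^2 + 4·v - 1, u^2 + 8·u·v + 4·u], [6·u·v + 6·u, 3·u^2]].
At the point, J = [[15.5000, 8.2500], [7.5000, 0.7500]] (det J = -50.2500).
Solving J·Δ = −F gives Δ = (0.5784, -1.6169).
Then the next iterate is (u, v)₁ = (1.0784, -0.1169).

(1.0784, -0.1169)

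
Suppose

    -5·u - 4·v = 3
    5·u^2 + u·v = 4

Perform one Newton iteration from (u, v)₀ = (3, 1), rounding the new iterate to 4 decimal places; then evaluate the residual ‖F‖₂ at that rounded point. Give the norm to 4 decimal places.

9.3692

At (3, 1): F = (-22.0000, 44.0000).
Jacobian J = [[-5, -4], [10·u + v, u]].
At the point, J = [[-5.0000, -4.0000], [31.0000, 3.0000]] (det J = 109.0000).
Solving J·Δ = −F gives Δ = (-1.0092, -4.2385).
Then the next iterate is (u, v)₁ = (1.9908, -3.2385).
Re-evaluating at (1.9908, -3.2385): F = (0.0000, 9.369217), so ‖F‖₂ = 9.3692.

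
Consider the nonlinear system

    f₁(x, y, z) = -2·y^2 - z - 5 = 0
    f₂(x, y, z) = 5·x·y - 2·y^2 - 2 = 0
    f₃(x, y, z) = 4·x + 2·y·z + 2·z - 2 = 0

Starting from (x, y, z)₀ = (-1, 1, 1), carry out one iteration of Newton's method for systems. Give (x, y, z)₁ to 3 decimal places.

(-6.294, -2.941, 8.765)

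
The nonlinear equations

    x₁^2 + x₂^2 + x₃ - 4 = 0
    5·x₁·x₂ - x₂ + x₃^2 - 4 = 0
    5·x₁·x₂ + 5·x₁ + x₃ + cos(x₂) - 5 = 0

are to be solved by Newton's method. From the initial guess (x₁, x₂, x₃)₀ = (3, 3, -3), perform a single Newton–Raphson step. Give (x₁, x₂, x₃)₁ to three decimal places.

At (3, 3, -3): F = (11.000, 47.000, 51.01001).
Jacobian J = [[2·x₁, 2·x₂, 1], [5·x₂, 5·x₁ - 1, 2·x₃], [5·x₂ + 5, 5·x₁ - sin(x₂), 1]].
At the point, J = [[6.000, 6.000, 1.000], [15.000, 14.000, -6.000], [20.000, 14.85888, 1.000]] (det J = -248.19712).
Solving J·Δ = −F gives Δ = (-4.027, 1.847, 2.077).
Then the next iterate is (x₁, x₂, x₃)₁ = (-1.027, 4.847, -0.923).

(-1.027, 4.847, -0.923)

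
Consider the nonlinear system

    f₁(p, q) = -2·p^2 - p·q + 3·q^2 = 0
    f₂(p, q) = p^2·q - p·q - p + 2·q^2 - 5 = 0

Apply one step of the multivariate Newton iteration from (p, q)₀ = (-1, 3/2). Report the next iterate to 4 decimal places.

(-1.2000, 0.9250)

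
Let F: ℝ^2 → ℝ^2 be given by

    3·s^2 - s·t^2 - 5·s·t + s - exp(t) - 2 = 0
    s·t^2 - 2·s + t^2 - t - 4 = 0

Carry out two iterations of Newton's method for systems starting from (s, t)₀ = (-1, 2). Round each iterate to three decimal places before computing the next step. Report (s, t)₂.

(1.286, 2.200)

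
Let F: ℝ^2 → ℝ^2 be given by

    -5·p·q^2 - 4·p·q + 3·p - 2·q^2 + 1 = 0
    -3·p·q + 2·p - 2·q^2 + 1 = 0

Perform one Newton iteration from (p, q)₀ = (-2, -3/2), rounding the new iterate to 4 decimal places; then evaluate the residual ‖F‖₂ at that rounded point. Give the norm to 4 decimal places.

16.0467

At (-2, -3/2): F = (1.0000, -16.5000).
Jacobian J = [[-5·q^2 - 4·q + 3, -10·p·q - 4·p - 4·q], [-3·q + 2, -3·p - 4·q]].
At the point, J = [[-2.2500, -16.0000], [6.5000, 12.0000]] (det J = 77.0000).
Solving J·Δ = −F gives Δ = (3.2727, -0.3977).
Then the next iterate is (p, q)₁ = (1.2727, -1.8977).
Re-evaluating at (1.2727, -1.8977): F = (-15.640271, 3.588478), so ‖F‖₂ = 16.0467.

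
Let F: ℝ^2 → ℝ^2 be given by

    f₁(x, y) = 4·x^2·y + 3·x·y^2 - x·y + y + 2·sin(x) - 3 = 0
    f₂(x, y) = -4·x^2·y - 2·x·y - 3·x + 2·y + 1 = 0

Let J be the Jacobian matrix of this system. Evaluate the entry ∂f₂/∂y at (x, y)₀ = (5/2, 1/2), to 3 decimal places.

-28.000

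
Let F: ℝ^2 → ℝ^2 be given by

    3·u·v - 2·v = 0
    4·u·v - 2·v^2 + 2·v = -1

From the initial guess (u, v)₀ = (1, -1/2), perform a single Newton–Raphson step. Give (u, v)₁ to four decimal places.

At (1, -1/2): F = (-0.5000, -2.5000).
Jacobian J = [[3·v, 3·u - 2], [4·v, 4·u - 4·v + 2]].
At the point, J = [[-1.5000, 1.0000], [-2.0000, 8.0000]] (det J = -10.0000).
Solving J·Δ = −F gives Δ = (-0.1500, 0.2750).
Then the next iterate is (u, v)₁ = (0.8500, -0.2250).

(0.8500, -0.2250)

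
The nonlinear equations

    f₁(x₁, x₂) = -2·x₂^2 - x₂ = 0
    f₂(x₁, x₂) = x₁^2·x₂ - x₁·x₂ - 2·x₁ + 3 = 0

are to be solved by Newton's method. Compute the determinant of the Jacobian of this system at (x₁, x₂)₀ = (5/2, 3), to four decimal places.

J = [[0, -4·x₂ - 1], [2·x₁·x₂ - x₂ - 2, x₁^2 - x₁]].
At the point, J = [[0.0000, -13.0000], [10.0000, 3.7500]].
det J = 130.0000.

130.0000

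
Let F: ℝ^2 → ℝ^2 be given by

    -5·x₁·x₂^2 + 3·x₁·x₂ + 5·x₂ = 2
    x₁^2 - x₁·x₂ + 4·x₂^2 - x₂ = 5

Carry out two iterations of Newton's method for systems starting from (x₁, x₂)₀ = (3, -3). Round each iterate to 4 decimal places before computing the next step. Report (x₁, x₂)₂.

(2.4020, -0.4532)

At (3, -3): F = (-179.0000, 52.0000).
Jacobian J = [[-5·x₂^2 + 3·x₂, -10·x₁·x₂ + 3·x₁ + 5], [2·x₁ - x₂, -x₁ + 8·x₂ - 1]].
At the point, J = [[-54.0000, 104.0000], [9.0000, -28.0000]] (det J = 576.0000).
Solving J·Δ = −F gives Δ = (0.6875, 2.0781).
Then the next iterate is (x₁, x₂)₁ = (3.6875, -0.9219).
Round to (3.6875, -0.9219) and repeat: F = (-32.478043, 16.318661), J = [[-7.015198, 50.057563], [8.2969, -12.0627]].
Δ = (-1.2855, 0.4687), so (x₁, x₂)₂ = (2.4020, -0.4532).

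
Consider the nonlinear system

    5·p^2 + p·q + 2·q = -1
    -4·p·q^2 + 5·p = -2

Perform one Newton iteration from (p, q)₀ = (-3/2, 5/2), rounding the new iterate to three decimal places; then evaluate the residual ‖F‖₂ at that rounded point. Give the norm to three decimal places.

9.438

At (-3/2, 5/2): F = (13.500, 32.000).
Jacobian J = [[10·p + q, p + 2], [-4·q^2 + 5, -8·p·q]].
At the point, J = [[-12.500, 0.500], [-20.000, 30.000]] (det J = -365.000).
Solving J·Δ = −F gives Δ = (1.066, -0.356).
Then the next iterate is (p, q)₁ = (-0.434, 2.144).
Re-evaluating at (-0.434, 2.144): F = (5.29928, 7.80993), so ‖F‖₂ = 9.438.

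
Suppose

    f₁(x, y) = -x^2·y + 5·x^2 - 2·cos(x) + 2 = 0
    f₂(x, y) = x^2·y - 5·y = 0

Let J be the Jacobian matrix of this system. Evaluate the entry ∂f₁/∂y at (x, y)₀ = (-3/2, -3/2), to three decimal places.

∂f₁/∂y = -x^2.
At (-3/2, -3/2) this is -2.250.

-2.250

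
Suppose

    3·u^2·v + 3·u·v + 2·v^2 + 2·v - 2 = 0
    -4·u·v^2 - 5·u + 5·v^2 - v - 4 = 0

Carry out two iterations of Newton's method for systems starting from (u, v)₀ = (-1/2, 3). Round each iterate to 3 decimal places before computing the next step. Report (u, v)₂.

At (-1/2, 3): F = (19.750, 58.500).
Jacobian J = [[6·u·v + 3·v, 3·u^2 + 3·u + 4·v + 2], [-4·v^2 - 5, -8·u·v + 10·v - 1]].
At the point, J = [[0.000, 13.250], [-41.000, 41.000]] (det J = 543.250).
Solving J·Δ = −F gives Δ = (-0.064, -1.491).
Then the next iterate is (u, v)₁ = (-0.564, 1.509).
Round to (-0.564, 1.509) and repeat: F = (4.45895, 13.83350), J = [[-0.57946, 7.29829], [-14.10832, 20.89861]].
Δ = (0.086, -0.604), so (u, v)₂ = (-0.478, 0.905).

(-0.478, 0.905)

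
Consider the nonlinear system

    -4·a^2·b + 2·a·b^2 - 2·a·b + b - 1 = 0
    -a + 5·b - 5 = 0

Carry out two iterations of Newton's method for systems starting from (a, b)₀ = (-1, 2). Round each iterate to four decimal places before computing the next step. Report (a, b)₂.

At (-1, 2): F = (-11.0000, 6.0000).
Jacobian J = [[-8·a·b + 2·b^2 - 2·b, -4·a^2 + 4·a·b - 2·a + 1], [-1, 5]].
At the point, J = [[20.0000, -9.0000], [-1.0000, 5.0000]] (det J = 91.0000).
Solving J·Δ = −F gives Δ = (0.0110, -1.1978).
Then the next iterate is (a, b)₁ = (-0.9890, 0.8022).
Round to (-0.9890, 0.8022) and repeat: F = (-3.022535, 0.0000), J = [[6.029656, -4.107987], [-1.0000, 5.0000]].
Δ = (0.5804, 0.1161), so (a, b)₂ = (-0.4086, 0.9183).

(-0.4086, 0.9183)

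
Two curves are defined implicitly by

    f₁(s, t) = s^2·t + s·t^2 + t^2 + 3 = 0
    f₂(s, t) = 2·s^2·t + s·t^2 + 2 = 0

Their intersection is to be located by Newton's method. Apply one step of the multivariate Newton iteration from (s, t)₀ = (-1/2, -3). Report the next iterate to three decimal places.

(-0.652, -1.207)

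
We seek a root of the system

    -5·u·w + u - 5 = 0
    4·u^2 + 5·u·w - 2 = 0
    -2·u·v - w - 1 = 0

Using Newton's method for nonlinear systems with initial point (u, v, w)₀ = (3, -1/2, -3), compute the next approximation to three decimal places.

(1.720, -0.130, -1.499)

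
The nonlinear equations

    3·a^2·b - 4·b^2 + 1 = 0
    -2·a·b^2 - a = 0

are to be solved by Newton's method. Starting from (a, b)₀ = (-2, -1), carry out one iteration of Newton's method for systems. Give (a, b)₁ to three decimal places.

(-2.000, -0.250)

At (-2, -1): F = (-15.000, 6.000).
Jacobian J = [[6·a·b, 3·a^2 - 8·b], [-2·b^2 - 1, -4·a·b]].
At the point, J = [[12.000, 20.000], [-3.000, -8.000]] (det J = -36.000).
Solving J·Δ = −F gives Δ = (0.000, 0.750).
Then the next iterate is (a, b)₁ = (-2.000, -0.250).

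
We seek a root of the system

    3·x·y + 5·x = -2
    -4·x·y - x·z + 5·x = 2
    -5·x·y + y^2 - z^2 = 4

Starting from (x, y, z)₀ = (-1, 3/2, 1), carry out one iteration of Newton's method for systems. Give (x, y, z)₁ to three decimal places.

At (-1, 3/2, 1): F = (-7.500, 0.000, 4.750).
Jacobian J = [[3·y + 5, 3·x, 0], [-4·y - z + 5, -4·x, -x], [-5·y, -5·x + 2·y, -2·z]].
At the point, J = [[9.500, -3.000, 0.000], [-2.000, 4.000, 1.000], [-7.500, 8.000, -2.000]] (det J = -117.500).
Solving J·Δ = −F gives Δ = (0.900, 0.350, 0.400).
Then the next iterate is (x, y, z)₁ = (-0.100, 1.850, 1.400).

(-0.100, 1.850, 1.400)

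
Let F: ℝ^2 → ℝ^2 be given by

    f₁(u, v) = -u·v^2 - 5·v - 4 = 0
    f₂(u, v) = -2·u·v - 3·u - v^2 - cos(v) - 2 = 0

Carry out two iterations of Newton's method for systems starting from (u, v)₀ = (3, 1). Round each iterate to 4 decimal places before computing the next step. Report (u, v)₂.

(-0.5886, -0.7722)

At (3, 1): F = (-12.0000, -18.540302).
Jacobian J = [[-v^2, -2·u·v - 5], [-2·v - 3, -2·u - 2·v + sin(v)]].
At the point, J = [[-1.0000, -11.0000], [-5.0000, -7.158529]] (det J = -47.841471).
Solving J·Δ = −F gives Δ = (-2.4673, -0.8666).
Then the next iterate is (u, v)₁ = (0.5327, 0.1334).
Round to (0.5327, 0.1334) and repeat: F = (-4.676480, -4.749135), J = [[-0.017796, -5.142124], [-3.2668, -1.199195]].
Δ = (-1.1213, -0.9056), so (u, v)₂ = (-0.5886, -0.7722).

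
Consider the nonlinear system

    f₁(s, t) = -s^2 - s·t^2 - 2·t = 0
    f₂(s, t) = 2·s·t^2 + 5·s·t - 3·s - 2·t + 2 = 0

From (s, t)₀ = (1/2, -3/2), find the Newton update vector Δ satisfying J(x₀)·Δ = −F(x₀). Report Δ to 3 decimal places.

(0.598, -0.634)

At (1/2, -3/2): F = (1.625, 2.000).
Jacobian J = [[-2·s - t^2, -2·s·t - 2], [2·t^2 + 5·t - 3, 4·s·t + 5·s - 2]].
At the point, J = [[-3.250, -0.500], [-6.000, -2.500]] (det J = 5.125).
Solving J·Δ = −F gives Δ = (0.598, -0.634).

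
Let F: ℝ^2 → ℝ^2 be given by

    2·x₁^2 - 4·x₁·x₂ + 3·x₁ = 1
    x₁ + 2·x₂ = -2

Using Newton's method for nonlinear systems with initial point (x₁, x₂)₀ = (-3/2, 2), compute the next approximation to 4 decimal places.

(-1.6786, -0.1607)

At (-3/2, 2): F = (11.0000, 4.5000).
Jacobian J = [[4·x₁ - 4·x₂ + 3, -4·x₁], [1, 2]].
At the point, J = [[-11.0000, 6.0000], [1.0000, 2.0000]] (det J = -28.0000).
Solving J·Δ = −F gives Δ = (-0.1786, -2.1607).
Then the next iterate is (x₁, x₂)₁ = (-1.6786, -0.1607).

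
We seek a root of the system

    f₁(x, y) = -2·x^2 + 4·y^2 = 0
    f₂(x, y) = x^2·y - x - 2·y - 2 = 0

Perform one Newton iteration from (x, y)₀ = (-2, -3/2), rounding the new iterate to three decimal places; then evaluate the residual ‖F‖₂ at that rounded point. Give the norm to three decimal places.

0.924

At (-2, -3/2): F = (1.000, -3.000).
Jacobian J = [[-4·x, 8·y], [2·x·y - 1, x^2 - 2]].
At the point, J = [[8.000, -12.000], [5.000, 2.000]] (det J = 76.000).
Solving J·Δ = −F gives Δ = (0.447, 0.382).
Then the next iterate is (x, y)₁ = (-1.553, -1.118).
Re-evaluating at (-1.553, -1.118): F = (0.17608, -0.90740), so ‖F‖₂ = 0.924.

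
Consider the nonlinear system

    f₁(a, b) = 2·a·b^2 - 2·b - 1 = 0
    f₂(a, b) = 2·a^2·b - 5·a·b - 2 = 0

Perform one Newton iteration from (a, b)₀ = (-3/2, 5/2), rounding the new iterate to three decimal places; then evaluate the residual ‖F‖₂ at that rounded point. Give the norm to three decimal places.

At (-3/2, 5/2): F = (-24.750, 28.000).
Jacobian J = [[2·b^2, 4·a·b - 2], [4·a·b - 5·b, 2·a^2 - 5·a]].
At the point, J = [[12.500, -17.000], [-27.500, 12.000]] (det J = -317.500).
Solving J·Δ = −F gives Δ = (0.564, -1.041).
Then the next iterate is (a, b)₁ = (-0.936, 1.459).
Re-evaluating at (-0.936, 1.459): F = (-7.90289, 7.38457), so ‖F‖₂ = 10.816.

10.816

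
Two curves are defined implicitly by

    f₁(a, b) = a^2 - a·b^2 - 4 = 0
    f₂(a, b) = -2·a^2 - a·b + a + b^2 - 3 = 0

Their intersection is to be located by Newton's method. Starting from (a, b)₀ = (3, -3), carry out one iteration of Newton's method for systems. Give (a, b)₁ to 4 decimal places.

(1.8421, -1.9708)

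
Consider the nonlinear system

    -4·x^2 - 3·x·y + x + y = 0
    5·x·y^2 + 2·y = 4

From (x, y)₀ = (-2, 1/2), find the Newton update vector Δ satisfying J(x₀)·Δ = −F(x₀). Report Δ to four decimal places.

At (-2, 1/2): F = (-14.5000, -5.5000).
Jacobian J = [[-8·x - 3·y + 1, -3·x + 1], [5·y^2, 10·x·y + 2]].
At the point, J = [[15.5000, 7.0000], [1.2500, -8.0000]] (det J = -132.7500).
Solving J·Δ = −F gives Δ = (1.1638, -0.5056).

(1.1638, -0.5056)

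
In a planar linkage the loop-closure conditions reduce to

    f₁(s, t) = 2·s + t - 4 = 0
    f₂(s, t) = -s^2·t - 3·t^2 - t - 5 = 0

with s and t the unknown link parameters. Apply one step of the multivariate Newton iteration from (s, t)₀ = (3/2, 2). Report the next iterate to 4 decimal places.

(1.8367, 0.3265)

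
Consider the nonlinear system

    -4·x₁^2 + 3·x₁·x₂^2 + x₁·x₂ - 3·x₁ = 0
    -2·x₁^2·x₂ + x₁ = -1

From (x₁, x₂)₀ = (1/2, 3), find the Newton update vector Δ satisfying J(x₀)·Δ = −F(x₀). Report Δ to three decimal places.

(0.174, -1.736)

At (1/2, 3): F = (12.500, 0.000).
Jacobian J = [[-8·x₁ + 3·x₂^2 + x₂ - 3, 6·x₁·x₂ + x₁], [-4·x₁·x₂ + 1, -2·x₁^2]].
At the point, J = [[23.000, 9.500], [-5.000, -0.500]] (det J = 36.000).
Solving J·Δ = −F gives Δ = (0.174, -1.736).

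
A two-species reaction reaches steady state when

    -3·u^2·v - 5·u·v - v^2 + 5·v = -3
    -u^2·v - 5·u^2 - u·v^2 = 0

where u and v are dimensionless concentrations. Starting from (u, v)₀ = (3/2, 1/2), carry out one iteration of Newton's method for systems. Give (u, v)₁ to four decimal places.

At (3/2, 1/2): F = (-1.8750, -12.7500).
Jacobian J = [[-6·u·v - 5·v, -3·u^2 - 5·u - 2·v + 5], [-2·u·v - 10·u - v^2, -u^2 - 2·u·v]].
At the point, J = [[-7.0000, -10.2500], [-16.7500, -3.7500]] (det J = -145.4375).
Solving J·Δ = −F gives Δ = (-0.8502, 0.3977).
Then the next iterate is (u, v)₁ = (0.6498, 0.8977).

(0.6498, 0.8977)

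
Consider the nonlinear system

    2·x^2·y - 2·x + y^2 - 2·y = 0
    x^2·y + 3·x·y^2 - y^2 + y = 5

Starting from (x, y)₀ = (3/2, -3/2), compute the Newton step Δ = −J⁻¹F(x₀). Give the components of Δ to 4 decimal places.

At (3/2, -3/2): F = (-4.5000, -2.0000).
Jacobian J = [[4·x·y - 2, 2·x^2 + 2·y - 2], [2·x·y + 3·y^2, x^2 + 6·x·y - 2·y + 1]].
At the point, J = [[-11.0000, -0.5000], [2.2500, -7.2500]] (det J = 80.8750).
Solving J·Δ = −F gives Δ = (-0.3910, -0.3972).

(-0.3910, -0.3972)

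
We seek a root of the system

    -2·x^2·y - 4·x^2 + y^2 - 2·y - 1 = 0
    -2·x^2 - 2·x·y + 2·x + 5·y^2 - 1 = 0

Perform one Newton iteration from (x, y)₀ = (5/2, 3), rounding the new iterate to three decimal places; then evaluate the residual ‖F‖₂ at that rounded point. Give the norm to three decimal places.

At (5/2, 3): F = (-60.500, 21.500).
Jacobian J = [[-4·x·y - 8·x, -2·x^2 + 2·y - 2], [-4·x - 2·y + 2, -2·x + 10·y]].
At the point, J = [[-50.000, -8.500], [-14.000, 25.000]] (det J = -1369.000).
Solving J·Δ = −F gives Δ = (-0.971, -1.404).
Then the next iterate is (x, y)₁ = (1.529, 1.596).
Re-evaluating at (1.529, 1.596): F = (-18.45854, 5.23783), so ‖F‖₂ = 19.187.

19.187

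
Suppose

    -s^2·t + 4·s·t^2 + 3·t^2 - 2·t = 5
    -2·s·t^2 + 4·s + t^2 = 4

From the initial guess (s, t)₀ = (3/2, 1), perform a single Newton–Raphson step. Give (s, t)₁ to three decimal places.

(1.532, 1.016)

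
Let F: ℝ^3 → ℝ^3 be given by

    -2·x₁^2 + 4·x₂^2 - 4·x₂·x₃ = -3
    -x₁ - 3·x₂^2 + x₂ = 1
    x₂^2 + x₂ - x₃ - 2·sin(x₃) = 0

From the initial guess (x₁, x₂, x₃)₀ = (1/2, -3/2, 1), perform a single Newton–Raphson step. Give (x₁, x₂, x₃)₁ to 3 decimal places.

At (1/2, -3/2, 1): F = (17.500, -9.750, -1.93294).
Jacobian J = [[-4·x₁, 8·x₂ - 4·x₃, -4·x₂], [-1, -6·x₂ + 1, 0], [0, 2·x₂ + 1, -2·cos(x₃) - 1]].
At the point, J = [[-2.000, -16.000, 6.000], [-1.000, 10.000, 0.000], [0.000, -2.000, -2.08060]] (det J = 86.90177).
Solving J·Δ = −F gives Δ = (-2.226, 0.752, -1.652).
Then the next iterate is (x₁, x₂, x₃)₁ = (-1.726, -0.748, -0.652).

(-1.726, -0.748, -0.652)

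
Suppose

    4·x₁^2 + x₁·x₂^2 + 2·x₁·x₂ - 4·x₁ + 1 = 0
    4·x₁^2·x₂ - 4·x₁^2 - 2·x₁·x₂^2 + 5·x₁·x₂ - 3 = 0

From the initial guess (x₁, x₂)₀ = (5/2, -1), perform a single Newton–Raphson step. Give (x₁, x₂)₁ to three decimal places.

At (5/2, -1): F = (13.500, -70.500).
Jacobian J = [[8·x₁ + x₂^2 + 2·x₂ - 4, 2·x₁·x₂ + 2·x₁], [8·x₁·x₂ - 8·x₁ - 2·x₂^2 + 5·x₂, 4·x₁^2 - 4·x₁·x₂ + 5·x₁]].
At the point, J = [[15.000, 0.000], [-47.000, 47.500]] (det J = 712.500).
Solving J·Δ = −F gives Δ = (-0.900, 0.594).
Then the next iterate is (x₁, x₂)₁ = (1.600, -0.406).

(1.600, -0.406)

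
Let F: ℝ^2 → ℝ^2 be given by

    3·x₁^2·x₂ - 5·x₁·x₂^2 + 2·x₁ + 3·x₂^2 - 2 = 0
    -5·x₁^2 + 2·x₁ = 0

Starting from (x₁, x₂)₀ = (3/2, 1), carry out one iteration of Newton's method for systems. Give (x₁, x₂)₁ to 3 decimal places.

At (3/2, 1): F = (3.250, -8.250).
Jacobian J = [[6·x₁·x₂ - 5·x₂^2 + 2, 3·x₁^2 - 10·x₁·x₂ + 6·x₂], [-10·x₁ + 2, 0]].
At the point, J = [[6.000, -2.250], [-13.000, 0.000]] (det J = -29.250).
Solving J·Δ = −F gives Δ = (-0.635, -0.248).
Then the next iterate is (x₁, x₂)₁ = (0.865, 0.752).

(0.865, 0.752)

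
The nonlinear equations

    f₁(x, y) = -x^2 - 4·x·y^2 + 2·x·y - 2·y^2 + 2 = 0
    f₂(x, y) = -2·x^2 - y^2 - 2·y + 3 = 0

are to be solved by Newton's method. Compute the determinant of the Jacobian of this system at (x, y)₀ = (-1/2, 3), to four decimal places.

234.0000

J = [[-2·x - 4·y^2 + 2·y, -8·x·y + 2·x - 4·y], [-4·x, -2·y - 2]].
At the point, J = [[-29.0000, -1.0000], [2.0000, -8.0000]].
det J = 234.0000.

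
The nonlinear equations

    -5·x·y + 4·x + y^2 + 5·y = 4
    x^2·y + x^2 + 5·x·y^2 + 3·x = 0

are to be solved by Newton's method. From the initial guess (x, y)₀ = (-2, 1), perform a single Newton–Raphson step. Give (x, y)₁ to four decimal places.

(-6.5000, 0.5000)

At (-2, 1): F = (4.0000, -8.0000).
Jacobian J = [[-5·y + 4, -5·x + 2·y + 5], [2·x·y + 2·x + 5·y^2 + 3, x^2 + 10·x·y]].
At the point, J = [[-1.0000, 17.0000], [0.0000, -16.0000]] (det J = 16.0000).
Solving J·Δ = −F gives Δ = (-4.5000, -0.5000).
Then the next iterate is (x, y)₁ = (-6.5000, 0.5000).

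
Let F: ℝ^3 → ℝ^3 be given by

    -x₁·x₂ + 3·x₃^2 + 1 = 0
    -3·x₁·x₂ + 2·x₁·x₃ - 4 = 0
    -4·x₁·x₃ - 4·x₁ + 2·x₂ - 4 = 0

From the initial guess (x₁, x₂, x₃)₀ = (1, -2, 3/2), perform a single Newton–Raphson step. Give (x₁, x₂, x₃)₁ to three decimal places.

(-1.796, -9.593, 0.194)

At (1, -2, 3/2): F = (9.750, 5.000, -18.000).
Jacobian J = [[-x₂, -x₁, 6·x₃], [-3·x₂ + 2·x₃, -3·x₁, 2·x₁], [-4·x₃ - 4, 2, -4·x₁]].
At the point, J = [[2.000, -1.000, 9.000], [9.000, -3.000, 2.000], [-10.000, 2.000, -4.000]] (det J = -108.000).
Solving J·Δ = −F gives Δ = (-2.796, -7.593, -1.306).
Then the next iterate is (x₁, x₂, x₃)₁ = (-1.796, -9.593, 0.194).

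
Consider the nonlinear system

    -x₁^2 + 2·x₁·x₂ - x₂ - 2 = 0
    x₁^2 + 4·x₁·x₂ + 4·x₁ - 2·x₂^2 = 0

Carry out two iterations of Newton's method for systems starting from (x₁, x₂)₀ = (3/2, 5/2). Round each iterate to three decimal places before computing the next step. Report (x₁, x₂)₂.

(1.027, 2.933)

At (3/2, 5/2): F = (0.750, 10.750).
Jacobian J = [[-2·x₁ + 2·x₂, 2·x₁ - 1], [2·x₁ + 4·x₂ + 4, 4·x₁ - 4·x₂]].
At the point, J = [[2.000, 2.000], [17.000, -4.000]] (det J = -42.000).
Solving J·Δ = −F gives Δ = (-0.583, 0.208).
Then the next iterate is (x₁, x₂)₁ = (0.917, 2.708).
Round to (0.917, 2.708) and repeat: F = (-0.58242, -0.22470), J = [[3.582, 0.834], [16.666, -7.164]].
Δ = (0.110, 0.225), so (x₁, x₂)₂ = (1.027, 2.933).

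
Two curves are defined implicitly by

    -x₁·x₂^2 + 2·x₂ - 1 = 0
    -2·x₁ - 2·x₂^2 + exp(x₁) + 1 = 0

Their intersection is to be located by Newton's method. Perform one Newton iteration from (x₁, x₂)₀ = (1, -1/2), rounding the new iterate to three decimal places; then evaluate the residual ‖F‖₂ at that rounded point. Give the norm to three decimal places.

At (1, -1/2): F = (-2.250, 1.21828).
Jacobian J = [[-x₂^2, -2·x₁·x₂ + 2], [exp(x₁) - 2, -4·x₂]].
At the point, J = [[-0.250, 3.000], [0.71828, 2.000]] (det J = -2.65485).
Solving J·Δ = −F gives Δ = (-3.072, 0.494).
Then the next iterate is (x₁, x₂)₁ = (-2.072, -0.006).
Re-evaluating at (-2.072, -0.006): F = (-1.01193, 5.26986), so ‖F‖₂ = 5.366.

5.366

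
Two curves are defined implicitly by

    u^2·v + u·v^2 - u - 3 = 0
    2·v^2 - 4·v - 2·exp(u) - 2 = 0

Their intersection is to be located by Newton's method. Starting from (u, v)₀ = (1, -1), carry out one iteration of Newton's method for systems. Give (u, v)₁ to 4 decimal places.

(-1.8933, 0.7866)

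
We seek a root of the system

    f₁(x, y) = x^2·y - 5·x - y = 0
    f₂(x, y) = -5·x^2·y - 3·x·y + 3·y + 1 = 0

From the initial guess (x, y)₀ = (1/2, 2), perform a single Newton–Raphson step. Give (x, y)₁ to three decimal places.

(0.510, -3.373)

At (1/2, 2): F = (-4.000, 1.500).
Jacobian J = [[2·x·y - 5, x^2 - 1], [-10·x·y - 3·y, -5·x^2 - 3·x + 3]].
At the point, J = [[-3.000, -0.750], [-16.000, 0.250]] (det J = -12.750).
Solving J·Δ = −F gives Δ = (0.010, -5.373).
Then the next iterate is (x, y)₁ = (0.510, -3.373).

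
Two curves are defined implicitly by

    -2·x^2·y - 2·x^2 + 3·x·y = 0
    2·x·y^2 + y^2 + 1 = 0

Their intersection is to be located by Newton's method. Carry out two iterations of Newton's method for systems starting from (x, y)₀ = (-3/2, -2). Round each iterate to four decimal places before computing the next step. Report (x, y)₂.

At (-3/2, -2): F = (13.5000, -7.0000).
Jacobian J = [[-4·x·y - 4·x + 3·y, -2·x^2 + 3·x], [2·y^2, 4·x·y + 2·y]].
At the point, J = [[-12.0000, -9.0000], [8.0000, 8.0000]] (det J = -24.0000).
Solving J·Δ = −F gives Δ = (1.8750, -1.0000).
Then the next iterate is (x, y)₁ = (0.3750, -3.0000).
Round to (0.3750, -3.0000) and repeat: F = (-2.8125, 16.7500), J = [[-6.0000, 0.843750], [18.0000, -10.5000]].
Δ = (-0.3221, 1.0431), so (x, y)₂ = (0.0529, -1.9569).

(0.0529, -1.9569)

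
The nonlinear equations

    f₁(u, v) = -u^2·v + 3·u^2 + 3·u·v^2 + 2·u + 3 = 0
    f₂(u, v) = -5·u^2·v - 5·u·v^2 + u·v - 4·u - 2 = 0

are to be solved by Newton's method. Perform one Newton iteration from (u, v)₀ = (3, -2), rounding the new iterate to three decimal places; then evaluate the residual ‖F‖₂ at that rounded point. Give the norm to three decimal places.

29.265

At (3, -2): F = (90.000, 10.000).
Jacobian J = [[-2·u·v + 6·u + 3·v^2 + 2, -u^2 + 6·u·v], [-10·u·v - 5·v^2 + v - 4, -5·u^2 - 10·u·v + u]].
At the point, J = [[44.000, -45.000], [34.000, 18.000]] (det J = 2322.000).
Solving J·Δ = −F gives Δ = (-0.891, 1.128).
Then the next iterate is (u, v)₁ = (2.109, -0.872).
Re-evaluating at (2.109, -0.872): F = (29.25114, -0.90054), so ‖F‖₂ = 29.265.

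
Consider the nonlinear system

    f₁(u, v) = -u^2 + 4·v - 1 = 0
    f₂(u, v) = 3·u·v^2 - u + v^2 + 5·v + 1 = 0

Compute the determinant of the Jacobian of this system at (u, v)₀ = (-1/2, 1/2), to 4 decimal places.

5.5000

J = [[-2·u, 4], [3·v^2 - 1, 6·u·v + 2·v + 5]].
At the point, J = [[1.0000, 4.0000], [-0.2500, 4.5000]].
det J = 5.5000.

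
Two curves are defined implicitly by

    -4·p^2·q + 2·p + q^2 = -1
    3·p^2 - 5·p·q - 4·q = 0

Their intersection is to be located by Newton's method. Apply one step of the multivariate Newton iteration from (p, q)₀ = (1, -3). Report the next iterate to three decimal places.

(4.500, 8.500)

At (1, -3): F = (24.000, 30.000).
Jacobian J = [[-8·p·q + 2, -4·p^2 + 2·q], [6·p - 5·q, -5·p - 4]].
At the point, J = [[26.000, -10.000], [21.000, -9.000]] (det J = -24.000).
Solving J·Δ = −F gives Δ = (3.500, 11.500).
Then the next iterate is (p, q)₁ = (4.500, 8.500).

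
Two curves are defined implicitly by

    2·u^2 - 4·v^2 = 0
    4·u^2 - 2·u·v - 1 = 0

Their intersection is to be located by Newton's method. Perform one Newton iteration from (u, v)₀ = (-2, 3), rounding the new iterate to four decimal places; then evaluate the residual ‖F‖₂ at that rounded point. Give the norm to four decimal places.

9.5566

At (-2, 3): F = (-28.0000, 27.0000).
Jacobian J = [[4·u, -8·v], [8·u - 2·v, -2·u]].
At the point, J = [[-8.0000, -24.0000], [-22.0000, 4.0000]] (det J = -560.0000).
Solving J·Δ = −F gives Δ = (0.9571, -1.4857).
Then the next iterate is (u, v)₁ = (-1.0429, 1.5143).
Re-evaluating at (-1.0429, 1.5143): F = (-6.997137, 6.509089), so ‖F‖₂ = 9.5566.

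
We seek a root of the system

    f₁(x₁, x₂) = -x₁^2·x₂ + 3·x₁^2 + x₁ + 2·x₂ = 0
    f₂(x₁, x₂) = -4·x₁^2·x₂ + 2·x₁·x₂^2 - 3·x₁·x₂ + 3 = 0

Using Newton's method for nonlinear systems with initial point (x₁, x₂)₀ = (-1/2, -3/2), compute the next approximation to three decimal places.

(-0.975, -1.093)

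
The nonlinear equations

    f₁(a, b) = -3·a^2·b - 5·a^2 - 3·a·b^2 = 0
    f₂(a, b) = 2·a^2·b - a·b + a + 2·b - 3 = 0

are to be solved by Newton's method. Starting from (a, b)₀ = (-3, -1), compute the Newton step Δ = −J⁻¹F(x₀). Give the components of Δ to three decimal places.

(1.806, 0.161)

At (-3, -1): F = (-9.000, -29.000).
Jacobian J = [[-6·a·b - 10·a - 3·b^2, -3·a^2 - 6·a·b], [4·a·b - b + 1, 2·a^2 - a + 2]].
At the point, J = [[9.000, -45.000], [14.000, 23.000]] (det J = 837.000).
Solving J·Δ = −F gives Δ = (1.806, 0.161).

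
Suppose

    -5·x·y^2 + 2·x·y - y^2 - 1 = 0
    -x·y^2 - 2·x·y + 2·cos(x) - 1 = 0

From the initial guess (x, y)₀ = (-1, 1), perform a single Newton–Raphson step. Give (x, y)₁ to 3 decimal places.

(-4.535, -0.934)

At (-1, 1): F = (1.000, 3.08060).
Jacobian J = [[-5·y^2 + 2·y, -10·x·y + 2·x - 2·y], [-y^2 - 2·y - 2·sin(x), -2·x·y - 2·x]].
At the point, J = [[-3.000, 6.000], [-1.31706, 4.000]] (det J = -4.09765).
Solving J·Δ = −F gives Δ = (-3.535, -1.934).
Then the next iterate is (x, y)₁ = (-4.535, -0.934).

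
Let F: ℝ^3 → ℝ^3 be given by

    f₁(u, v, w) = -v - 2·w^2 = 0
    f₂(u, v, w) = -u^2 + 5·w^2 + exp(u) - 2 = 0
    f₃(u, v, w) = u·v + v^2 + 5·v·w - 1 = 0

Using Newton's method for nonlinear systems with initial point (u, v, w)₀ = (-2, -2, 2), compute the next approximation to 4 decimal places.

(-0.9055, -0.5354, 1.0669)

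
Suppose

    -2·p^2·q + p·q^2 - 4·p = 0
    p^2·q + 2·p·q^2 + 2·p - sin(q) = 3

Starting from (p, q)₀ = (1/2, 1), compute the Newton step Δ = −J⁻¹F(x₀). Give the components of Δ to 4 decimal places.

(-0.2375, 1.6253)

At (1/2, 1): F = (-2.0000, -1.591471).
Jacobian J = [[-4·p·q + q^2 - 4, -2·p^2 + 2·p·q], [2·p·q + 2·q^2 + 2, p^2 + 4·p·q - cos(q)]].
At the point, J = [[-5.0000, 0.5000], [5.0000, 1.709698]] (det J = -11.048488).
Solving J·Δ = −F gives Δ = (-0.2375, 1.6253).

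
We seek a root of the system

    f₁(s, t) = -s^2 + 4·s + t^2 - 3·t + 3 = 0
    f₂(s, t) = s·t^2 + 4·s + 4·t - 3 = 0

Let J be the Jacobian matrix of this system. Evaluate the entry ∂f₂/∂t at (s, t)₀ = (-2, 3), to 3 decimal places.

∂f₂/∂t = 2·s·t + 4.
At (-2, 3) this is -8.000.

-8.000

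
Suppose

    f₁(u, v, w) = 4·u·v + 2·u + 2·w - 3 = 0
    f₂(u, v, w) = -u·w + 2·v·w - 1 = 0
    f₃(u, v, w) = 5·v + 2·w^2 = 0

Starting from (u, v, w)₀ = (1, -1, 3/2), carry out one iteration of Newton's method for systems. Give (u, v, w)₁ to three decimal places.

(1.444, 0.167, 0.611)

At (1, -1, 3/2): F = (-2.000, -5.500, -0.500).
Jacobian J = [[4·v + 2, 4·u, 2], [-w, 2·w, -u + 2·v], [0, 5, 4·w]].
At the point, J = [[-2.000, 4.000, 2.000], [-1.500, 3.000, -3.000], [0.000, 5.000, 6.000]] (det J = -45.000).
Solving J·Δ = −F gives Δ = (0.444, 1.167, -0.889).
Then the next iterate is (u, v, w)₁ = (1.444, 0.167, 0.611).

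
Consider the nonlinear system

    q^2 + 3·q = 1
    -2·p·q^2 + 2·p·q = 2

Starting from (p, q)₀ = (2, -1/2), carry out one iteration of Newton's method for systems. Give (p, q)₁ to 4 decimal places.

(4.6667, 0.6250)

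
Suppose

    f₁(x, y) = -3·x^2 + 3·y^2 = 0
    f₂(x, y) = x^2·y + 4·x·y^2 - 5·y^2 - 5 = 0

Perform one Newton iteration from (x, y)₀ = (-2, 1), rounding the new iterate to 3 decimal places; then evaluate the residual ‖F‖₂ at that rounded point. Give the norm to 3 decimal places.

At (-2, 1): F = (-9.000, -14.000).
Jacobian J = [[-6·x, 6·y], [2·x·y + 4·y^2, x^2 + 8·x·y - 10·y]].
At the point, J = [[12.000, 6.000], [0.000, -22.000]] (det J = -264.000).
Solving J·Δ = −F gives Δ = (1.068, -0.636).
Then the next iterate is (x, y)₁ = (-0.932, 0.364).
Re-evaluating at (-0.932, 0.364): F = (-2.20838, -5.84025), so ‖F‖₂ = 6.244.

6.244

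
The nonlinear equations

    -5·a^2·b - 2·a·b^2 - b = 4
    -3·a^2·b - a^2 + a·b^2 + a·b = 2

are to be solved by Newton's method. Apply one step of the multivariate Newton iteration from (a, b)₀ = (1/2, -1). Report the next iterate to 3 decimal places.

(1.442, -0.692)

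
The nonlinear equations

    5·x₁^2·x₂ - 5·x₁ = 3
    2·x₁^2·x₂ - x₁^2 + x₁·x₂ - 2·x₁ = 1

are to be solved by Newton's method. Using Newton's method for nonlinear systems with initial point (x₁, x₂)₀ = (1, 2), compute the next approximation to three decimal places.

(1.267, 0.800)

At (1, 2): F = (2.000, 2.000).
Jacobian J = [[10·x₁·x₂ - 5, 5·x₁^2], [4·x₁·x₂ - 2·x₁ + x₂ - 2, 2·x₁^2 + x₁]].
At the point, J = [[15.000, 5.000], [6.000, 3.000]] (det J = 15.000).
Solving J·Δ = −F gives Δ = (0.267, -1.200).
Then the next iterate is (x₁, x₂)₁ = (1.267, 0.800).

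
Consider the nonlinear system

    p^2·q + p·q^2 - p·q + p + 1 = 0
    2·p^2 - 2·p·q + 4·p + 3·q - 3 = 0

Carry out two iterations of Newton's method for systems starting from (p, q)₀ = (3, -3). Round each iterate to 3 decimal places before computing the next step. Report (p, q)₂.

At (3, -3): F = (13.000, 36.000).
Jacobian J = [[2·p·q + q^2 - q + 1, p^2 + 2·p·q - p], [4·p - 2·q + 4, -2·p + 3]].
At the point, J = [[-5.000, -12.000], [22.000, -3.000]] (det J = 279.000).
Solving J·Δ = −F gives Δ = (-1.409, 1.670).
Then the next iterate is (p, q)₁ = (1.591, -1.330).
Round to (1.591, -1.330) and repeat: F = (4.15475, 8.66862), J = [[-0.13316, -3.29178], [13.024, -0.182]].
Δ = (-0.648, 1.288), so (p, q)₂ = (0.943, -0.042).

(0.943, -0.042)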